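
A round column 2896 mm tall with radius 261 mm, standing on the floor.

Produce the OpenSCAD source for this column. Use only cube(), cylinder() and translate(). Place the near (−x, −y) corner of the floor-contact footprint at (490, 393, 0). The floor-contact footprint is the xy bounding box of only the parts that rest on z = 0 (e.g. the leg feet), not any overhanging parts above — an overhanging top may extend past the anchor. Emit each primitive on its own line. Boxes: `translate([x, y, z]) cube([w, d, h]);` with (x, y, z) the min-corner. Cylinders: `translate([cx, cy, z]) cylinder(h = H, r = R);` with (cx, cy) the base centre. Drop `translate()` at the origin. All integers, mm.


translate([751, 654, 0]) cylinder(h = 2896, r = 261);


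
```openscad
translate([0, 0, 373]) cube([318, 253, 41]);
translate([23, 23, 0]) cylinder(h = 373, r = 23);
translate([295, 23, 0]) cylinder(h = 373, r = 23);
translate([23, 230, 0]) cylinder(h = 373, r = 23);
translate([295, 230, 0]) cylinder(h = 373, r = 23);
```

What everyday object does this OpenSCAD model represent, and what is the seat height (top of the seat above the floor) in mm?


A stool. The seat height is 414 mm.

A 318×253×41 slab at z = 373 on four corner cylinders — a stool. The seat top is 373 + 41 = 414 mm.


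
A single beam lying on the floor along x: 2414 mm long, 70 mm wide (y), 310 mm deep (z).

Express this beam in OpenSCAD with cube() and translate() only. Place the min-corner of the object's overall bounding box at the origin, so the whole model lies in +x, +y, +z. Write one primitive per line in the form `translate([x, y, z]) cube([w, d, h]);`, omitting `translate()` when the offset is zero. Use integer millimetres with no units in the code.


cube([2414, 70, 310]);


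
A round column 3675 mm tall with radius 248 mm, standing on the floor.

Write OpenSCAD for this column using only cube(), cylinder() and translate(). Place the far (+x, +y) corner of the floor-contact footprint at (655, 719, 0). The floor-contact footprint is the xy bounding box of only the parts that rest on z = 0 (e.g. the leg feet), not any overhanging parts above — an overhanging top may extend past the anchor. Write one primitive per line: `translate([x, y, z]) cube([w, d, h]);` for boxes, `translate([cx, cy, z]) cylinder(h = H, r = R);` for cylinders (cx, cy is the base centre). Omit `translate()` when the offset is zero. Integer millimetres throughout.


translate([407, 471, 0]) cylinder(h = 3675, r = 248);


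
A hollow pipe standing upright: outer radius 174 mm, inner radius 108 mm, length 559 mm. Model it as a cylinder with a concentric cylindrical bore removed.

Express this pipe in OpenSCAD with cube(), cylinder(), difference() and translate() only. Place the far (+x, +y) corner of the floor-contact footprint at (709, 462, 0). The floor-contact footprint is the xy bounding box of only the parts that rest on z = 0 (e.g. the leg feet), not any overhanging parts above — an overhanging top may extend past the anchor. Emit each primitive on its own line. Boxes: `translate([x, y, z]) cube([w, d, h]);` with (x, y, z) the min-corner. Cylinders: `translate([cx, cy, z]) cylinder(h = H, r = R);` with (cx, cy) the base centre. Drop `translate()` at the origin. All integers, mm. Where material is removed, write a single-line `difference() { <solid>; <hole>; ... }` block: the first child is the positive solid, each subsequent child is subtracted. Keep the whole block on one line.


difference() { translate([535, 288, 0]) cylinder(h = 559, r = 174); translate([535, 288, 0]) cylinder(h = 559, r = 108); }


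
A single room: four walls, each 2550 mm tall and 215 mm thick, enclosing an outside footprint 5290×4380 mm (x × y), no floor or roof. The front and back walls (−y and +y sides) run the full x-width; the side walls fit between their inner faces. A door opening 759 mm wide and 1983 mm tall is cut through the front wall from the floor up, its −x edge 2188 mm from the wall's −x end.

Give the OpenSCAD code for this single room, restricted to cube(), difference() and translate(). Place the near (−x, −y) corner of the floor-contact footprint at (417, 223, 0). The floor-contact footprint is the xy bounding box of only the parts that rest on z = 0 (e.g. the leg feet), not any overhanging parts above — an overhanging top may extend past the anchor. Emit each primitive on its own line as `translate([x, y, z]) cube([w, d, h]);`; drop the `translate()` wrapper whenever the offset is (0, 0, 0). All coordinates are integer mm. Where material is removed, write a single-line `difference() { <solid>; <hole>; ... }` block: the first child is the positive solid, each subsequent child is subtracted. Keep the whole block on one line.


difference() { translate([417, 223, 0]) cube([5290, 215, 2550]); translate([2605, 223, 0]) cube([759, 215, 1983]); }
translate([417, 4388, 0]) cube([5290, 215, 2550]);
translate([417, 438, 0]) cube([215, 3950, 2550]);
translate([5492, 438, 0]) cube([215, 3950, 2550]);


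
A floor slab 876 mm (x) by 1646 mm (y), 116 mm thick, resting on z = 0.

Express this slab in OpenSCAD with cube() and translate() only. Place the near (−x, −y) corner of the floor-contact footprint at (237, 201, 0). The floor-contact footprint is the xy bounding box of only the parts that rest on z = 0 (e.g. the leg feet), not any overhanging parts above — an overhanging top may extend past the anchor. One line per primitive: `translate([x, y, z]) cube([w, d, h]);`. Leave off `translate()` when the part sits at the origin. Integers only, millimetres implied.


translate([237, 201, 0]) cube([876, 1646, 116]);


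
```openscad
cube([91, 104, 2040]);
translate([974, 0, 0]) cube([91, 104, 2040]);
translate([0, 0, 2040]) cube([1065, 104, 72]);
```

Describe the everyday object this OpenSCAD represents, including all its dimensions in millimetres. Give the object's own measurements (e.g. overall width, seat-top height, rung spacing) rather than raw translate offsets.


A door frame. The clear opening is 883 mm wide and 2040 mm high. Two 91 mm wide jambs, 104 mm deep, stand either side of the opening from the floor to the top of the opening. A 72 mm thick head sits across the top of both jambs, spanning the full outside width of the frame.


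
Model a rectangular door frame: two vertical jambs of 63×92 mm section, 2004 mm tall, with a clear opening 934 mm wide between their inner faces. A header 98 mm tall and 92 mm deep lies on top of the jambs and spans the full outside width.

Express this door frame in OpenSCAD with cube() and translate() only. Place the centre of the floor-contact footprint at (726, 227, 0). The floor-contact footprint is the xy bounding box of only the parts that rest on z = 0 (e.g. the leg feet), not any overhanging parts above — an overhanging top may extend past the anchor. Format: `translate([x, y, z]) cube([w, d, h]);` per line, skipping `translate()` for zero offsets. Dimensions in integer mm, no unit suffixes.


translate([196, 181, 0]) cube([63, 92, 2004]);
translate([1193, 181, 0]) cube([63, 92, 2004]);
translate([196, 181, 2004]) cube([1060, 92, 98]);


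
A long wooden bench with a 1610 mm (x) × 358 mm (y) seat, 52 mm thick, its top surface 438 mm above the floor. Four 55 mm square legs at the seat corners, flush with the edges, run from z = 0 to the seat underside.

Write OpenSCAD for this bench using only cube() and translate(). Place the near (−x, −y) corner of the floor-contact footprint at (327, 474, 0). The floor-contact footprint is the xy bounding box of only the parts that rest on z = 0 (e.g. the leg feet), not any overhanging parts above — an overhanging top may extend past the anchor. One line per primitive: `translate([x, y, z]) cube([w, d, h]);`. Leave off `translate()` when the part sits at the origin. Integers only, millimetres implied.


translate([327, 474, 386]) cube([1610, 358, 52]);
translate([327, 474, 0]) cube([55, 55, 386]);
translate([327, 777, 0]) cube([55, 55, 386]);
translate([1882, 474, 0]) cube([55, 55, 386]);
translate([1882, 777, 0]) cube([55, 55, 386]);


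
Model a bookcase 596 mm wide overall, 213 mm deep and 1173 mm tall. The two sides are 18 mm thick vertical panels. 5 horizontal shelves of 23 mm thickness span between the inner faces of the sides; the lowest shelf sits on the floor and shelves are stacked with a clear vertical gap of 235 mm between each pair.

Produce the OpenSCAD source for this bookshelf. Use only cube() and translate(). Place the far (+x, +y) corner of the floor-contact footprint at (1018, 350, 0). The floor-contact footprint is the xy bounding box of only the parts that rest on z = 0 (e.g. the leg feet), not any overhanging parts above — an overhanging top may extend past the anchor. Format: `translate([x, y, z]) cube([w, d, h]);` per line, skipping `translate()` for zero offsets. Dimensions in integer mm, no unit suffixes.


translate([422, 137, 0]) cube([18, 213, 1173]);
translate([1000, 137, 0]) cube([18, 213, 1173]);
translate([440, 137, 0]) cube([560, 213, 23]);
translate([440, 137, 258]) cube([560, 213, 23]);
translate([440, 137, 516]) cube([560, 213, 23]);
translate([440, 137, 774]) cube([560, 213, 23]);
translate([440, 137, 1032]) cube([560, 213, 23]);


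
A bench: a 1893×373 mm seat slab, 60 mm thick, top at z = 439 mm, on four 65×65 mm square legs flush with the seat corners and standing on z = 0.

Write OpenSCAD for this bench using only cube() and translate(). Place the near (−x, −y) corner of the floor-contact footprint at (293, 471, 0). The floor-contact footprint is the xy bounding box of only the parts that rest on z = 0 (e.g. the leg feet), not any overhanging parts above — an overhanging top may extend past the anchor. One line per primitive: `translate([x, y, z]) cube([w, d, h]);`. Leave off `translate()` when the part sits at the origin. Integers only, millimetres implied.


// leg_h = 439 − 60 = 379
translate([293, 471, 379]) cube([1893, 373, 60]);
translate([293, 471, 0]) cube([65, 65, 379]);
translate([293, 779, 0]) cube([65, 65, 379]);
translate([2121, 471, 0]) cube([65, 65, 379]);
translate([2121, 779, 0]) cube([65, 65, 379]);


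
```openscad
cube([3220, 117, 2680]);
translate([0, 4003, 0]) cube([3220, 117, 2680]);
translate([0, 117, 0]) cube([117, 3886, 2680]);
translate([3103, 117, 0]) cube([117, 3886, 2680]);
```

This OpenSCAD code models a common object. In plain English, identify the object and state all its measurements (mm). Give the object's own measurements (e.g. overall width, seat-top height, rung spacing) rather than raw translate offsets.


The wall frame of a small rectangular building: four walls, each 2680 mm tall and 117 mm thick, enclosing a footprint 3220 mm (x) by 4120 mm (y) outside-to-outside, with no floor or roof. The front and back walls (the −y and +y sides) span the full width; the two side walls fit between them.


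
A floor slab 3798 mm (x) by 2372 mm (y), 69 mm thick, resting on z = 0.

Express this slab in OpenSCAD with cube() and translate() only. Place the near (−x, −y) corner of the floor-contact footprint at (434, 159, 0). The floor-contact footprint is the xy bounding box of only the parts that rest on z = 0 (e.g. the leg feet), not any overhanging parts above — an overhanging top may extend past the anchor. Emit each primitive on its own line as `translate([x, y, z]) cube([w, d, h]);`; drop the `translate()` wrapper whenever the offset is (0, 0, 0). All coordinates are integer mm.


translate([434, 159, 0]) cube([3798, 2372, 69]);


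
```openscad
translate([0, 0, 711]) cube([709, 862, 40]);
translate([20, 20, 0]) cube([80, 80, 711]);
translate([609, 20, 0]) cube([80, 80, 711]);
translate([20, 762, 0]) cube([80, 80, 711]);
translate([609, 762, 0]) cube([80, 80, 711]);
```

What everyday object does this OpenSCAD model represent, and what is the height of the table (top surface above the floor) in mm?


A table. The table height is 751 mm.

A 709×862×40 slab sits at z = 711 on four 80 mm square posts — a table. The top surface is at 711 + 40 = 751 mm.


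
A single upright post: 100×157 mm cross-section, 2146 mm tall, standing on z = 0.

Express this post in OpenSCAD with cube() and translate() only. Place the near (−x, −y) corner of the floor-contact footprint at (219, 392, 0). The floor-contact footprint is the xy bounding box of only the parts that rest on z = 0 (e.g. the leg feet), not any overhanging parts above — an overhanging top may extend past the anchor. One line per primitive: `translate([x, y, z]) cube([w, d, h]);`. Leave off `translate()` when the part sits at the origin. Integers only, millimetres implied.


translate([219, 392, 0]) cube([100, 157, 2146]);


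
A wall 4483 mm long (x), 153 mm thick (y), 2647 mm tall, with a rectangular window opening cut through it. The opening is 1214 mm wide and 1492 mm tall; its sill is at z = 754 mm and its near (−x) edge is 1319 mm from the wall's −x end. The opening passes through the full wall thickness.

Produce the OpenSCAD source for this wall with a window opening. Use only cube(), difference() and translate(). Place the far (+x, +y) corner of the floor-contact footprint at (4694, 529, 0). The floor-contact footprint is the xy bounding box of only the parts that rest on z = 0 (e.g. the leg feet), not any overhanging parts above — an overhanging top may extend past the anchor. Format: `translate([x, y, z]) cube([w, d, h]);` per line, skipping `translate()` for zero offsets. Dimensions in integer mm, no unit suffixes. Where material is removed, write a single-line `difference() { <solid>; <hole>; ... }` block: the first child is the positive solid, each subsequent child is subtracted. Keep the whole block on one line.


difference() { translate([211, 376, 0]) cube([4483, 153, 2647]); translate([1530, 376, 754]) cube([1214, 153, 1492]); }


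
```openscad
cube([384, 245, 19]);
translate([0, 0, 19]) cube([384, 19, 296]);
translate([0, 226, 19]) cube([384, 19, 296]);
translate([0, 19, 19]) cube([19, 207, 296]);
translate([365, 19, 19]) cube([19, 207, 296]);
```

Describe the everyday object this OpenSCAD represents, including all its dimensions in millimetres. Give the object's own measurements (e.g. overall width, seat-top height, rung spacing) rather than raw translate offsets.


An open-topped rectangular box: outside dimensions 384×245×315 mm, with a uniform wall and base thickness of 19 mm. The base is a full 384×245 slab on the floor; four walls sit on top of the base. The front and back walls (the −y and +y sides) span the full width; the two side walls fit between them.


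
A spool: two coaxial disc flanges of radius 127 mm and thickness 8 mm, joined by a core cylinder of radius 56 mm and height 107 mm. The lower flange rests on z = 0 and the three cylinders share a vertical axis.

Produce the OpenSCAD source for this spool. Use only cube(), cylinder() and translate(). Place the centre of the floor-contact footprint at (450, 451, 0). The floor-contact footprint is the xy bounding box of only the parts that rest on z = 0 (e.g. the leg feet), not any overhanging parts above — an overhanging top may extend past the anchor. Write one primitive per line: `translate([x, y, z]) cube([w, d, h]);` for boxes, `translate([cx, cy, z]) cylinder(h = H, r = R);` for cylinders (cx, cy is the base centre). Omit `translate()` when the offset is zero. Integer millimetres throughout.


translate([450, 451, 0]) cylinder(h = 8, r = 127);
translate([450, 451, 8]) cylinder(h = 107, r = 56);
translate([450, 451, 115]) cylinder(h = 8, r = 127);


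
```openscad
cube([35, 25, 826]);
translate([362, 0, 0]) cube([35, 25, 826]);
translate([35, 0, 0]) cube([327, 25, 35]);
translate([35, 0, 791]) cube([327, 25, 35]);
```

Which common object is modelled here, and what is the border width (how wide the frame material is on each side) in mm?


A picture frame. The border width is 35 mm.

Four thin pieces enclosing a rectangular opening — a picture frame. The two full-height stiles are 826 mm tall; the top rail sits at z = 791 and is 35 mm tall, so the border above the opening is 826 − 791 = 35 mm, matching the stile x-width.


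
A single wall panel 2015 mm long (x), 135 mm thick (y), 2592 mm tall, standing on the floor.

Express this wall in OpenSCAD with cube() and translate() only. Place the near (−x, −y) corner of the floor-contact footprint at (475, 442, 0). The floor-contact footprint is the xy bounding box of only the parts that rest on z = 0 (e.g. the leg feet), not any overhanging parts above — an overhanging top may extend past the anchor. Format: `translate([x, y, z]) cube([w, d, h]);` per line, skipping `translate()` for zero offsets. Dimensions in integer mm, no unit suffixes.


translate([475, 442, 0]) cube([2015, 135, 2592]);


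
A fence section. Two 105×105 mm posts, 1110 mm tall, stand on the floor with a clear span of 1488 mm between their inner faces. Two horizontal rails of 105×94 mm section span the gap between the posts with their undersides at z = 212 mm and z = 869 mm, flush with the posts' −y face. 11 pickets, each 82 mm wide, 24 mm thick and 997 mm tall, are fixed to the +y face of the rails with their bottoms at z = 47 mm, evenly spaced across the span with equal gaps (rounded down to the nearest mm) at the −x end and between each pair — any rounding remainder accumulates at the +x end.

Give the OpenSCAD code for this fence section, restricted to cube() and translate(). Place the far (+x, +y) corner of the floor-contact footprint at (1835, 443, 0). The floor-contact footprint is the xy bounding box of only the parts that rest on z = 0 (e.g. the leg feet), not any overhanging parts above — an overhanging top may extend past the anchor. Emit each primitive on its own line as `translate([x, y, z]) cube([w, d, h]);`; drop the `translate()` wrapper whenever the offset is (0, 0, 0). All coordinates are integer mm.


translate([137, 338, 0]) cube([105, 105, 1110]);
translate([1730, 338, 0]) cube([105, 105, 1110]);
translate([242, 338, 212]) cube([1488, 105, 94]);
translate([242, 338, 869]) cube([1488, 105, 94]);
translate([290, 443, 47]) cube([82, 24, 997]);
translate([420, 443, 47]) cube([82, 24, 997]);
translate([550, 443, 47]) cube([82, 24, 997]);
translate([680, 443, 47]) cube([82, 24, 997]);
translate([810, 443, 47]) cube([82, 24, 997]);
translate([940, 443, 47]) cube([82, 24, 997]);
translate([1070, 443, 47]) cube([82, 24, 997]);
translate([1200, 443, 47]) cube([82, 24, 997]);
translate([1330, 443, 47]) cube([82, 24, 997]);
translate([1460, 443, 47]) cube([82, 24, 997]);
translate([1590, 443, 47]) cube([82, 24, 997]);


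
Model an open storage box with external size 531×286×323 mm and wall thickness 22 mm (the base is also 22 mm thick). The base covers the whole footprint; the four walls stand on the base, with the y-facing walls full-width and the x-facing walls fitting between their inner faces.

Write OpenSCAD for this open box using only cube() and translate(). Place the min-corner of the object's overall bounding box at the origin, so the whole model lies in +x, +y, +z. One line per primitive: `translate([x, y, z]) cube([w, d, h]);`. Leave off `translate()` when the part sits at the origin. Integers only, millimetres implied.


cube([531, 286, 22]);
translate([0, 0, 22]) cube([531, 22, 301]);
translate([0, 264, 22]) cube([531, 22, 301]);
translate([0, 22, 22]) cube([22, 242, 301]);
translate([509, 22, 22]) cube([22, 242, 301]);


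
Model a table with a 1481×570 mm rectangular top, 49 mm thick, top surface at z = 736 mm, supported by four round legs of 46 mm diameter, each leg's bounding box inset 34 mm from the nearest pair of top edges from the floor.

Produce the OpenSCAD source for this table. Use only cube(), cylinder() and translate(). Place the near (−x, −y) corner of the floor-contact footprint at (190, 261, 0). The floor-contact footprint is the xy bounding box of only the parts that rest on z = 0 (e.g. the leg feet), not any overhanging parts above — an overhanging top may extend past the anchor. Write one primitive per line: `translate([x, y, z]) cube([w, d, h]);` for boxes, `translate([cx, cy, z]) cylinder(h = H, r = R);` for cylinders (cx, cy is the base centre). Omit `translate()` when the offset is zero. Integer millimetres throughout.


// leg_h = 736 - 49 = 687
translate([156, 227, 687]) cube([1481, 570, 49]);
translate([213, 284, 0]) cylinder(h = 687, r = 23);
translate([1580, 284, 0]) cylinder(h = 687, r = 23);
translate([213, 740, 0]) cylinder(h = 687, r = 23);
translate([1580, 740, 0]) cylinder(h = 687, r = 23);


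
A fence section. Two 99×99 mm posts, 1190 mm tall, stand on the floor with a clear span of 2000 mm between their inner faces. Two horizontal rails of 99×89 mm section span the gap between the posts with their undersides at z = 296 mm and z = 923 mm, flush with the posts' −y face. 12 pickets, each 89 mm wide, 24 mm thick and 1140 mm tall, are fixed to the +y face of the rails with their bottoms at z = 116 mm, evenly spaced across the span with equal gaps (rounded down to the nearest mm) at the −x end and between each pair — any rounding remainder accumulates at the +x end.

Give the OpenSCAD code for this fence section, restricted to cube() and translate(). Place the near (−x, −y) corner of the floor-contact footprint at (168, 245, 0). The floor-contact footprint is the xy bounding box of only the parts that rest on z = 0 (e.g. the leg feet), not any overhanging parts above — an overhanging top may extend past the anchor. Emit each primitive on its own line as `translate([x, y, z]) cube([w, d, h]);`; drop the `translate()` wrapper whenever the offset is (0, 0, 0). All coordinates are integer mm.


translate([168, 245, 0]) cube([99, 99, 1190]);
translate([2267, 245, 0]) cube([99, 99, 1190]);
translate([267, 245, 296]) cube([2000, 99, 89]);
translate([267, 245, 923]) cube([2000, 99, 89]);
translate([338, 344, 116]) cube([89, 24, 1140]);
translate([498, 344, 116]) cube([89, 24, 1140]);
translate([658, 344, 116]) cube([89, 24, 1140]);
translate([818, 344, 116]) cube([89, 24, 1140]);
translate([978, 344, 116]) cube([89, 24, 1140]);
translate([1138, 344, 116]) cube([89, 24, 1140]);
translate([1298, 344, 116]) cube([89, 24, 1140]);
translate([1458, 344, 116]) cube([89, 24, 1140]);
translate([1618, 344, 116]) cube([89, 24, 1140]);
translate([1778, 344, 116]) cube([89, 24, 1140]);
translate([1938, 344, 116]) cube([89, 24, 1140]);
translate([2098, 344, 116]) cube([89, 24, 1140]);


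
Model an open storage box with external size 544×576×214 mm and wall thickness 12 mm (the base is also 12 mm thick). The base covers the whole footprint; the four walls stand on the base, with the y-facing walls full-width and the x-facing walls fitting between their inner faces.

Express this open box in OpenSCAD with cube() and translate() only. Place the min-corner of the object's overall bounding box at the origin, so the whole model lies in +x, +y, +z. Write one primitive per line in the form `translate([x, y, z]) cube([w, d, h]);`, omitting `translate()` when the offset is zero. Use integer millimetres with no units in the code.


cube([544, 576, 12]);
translate([0, 0, 12]) cube([544, 12, 202]);
translate([0, 564, 12]) cube([544, 12, 202]);
translate([0, 12, 12]) cube([12, 552, 202]);
translate([532, 12, 12]) cube([12, 552, 202]);


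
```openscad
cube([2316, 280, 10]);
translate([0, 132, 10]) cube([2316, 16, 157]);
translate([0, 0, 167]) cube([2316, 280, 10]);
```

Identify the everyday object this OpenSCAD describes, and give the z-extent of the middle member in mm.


An I-beam. The web height is 157 mm.

Two wide flanges with a thin centred web — an I-beam. Overall 177 mm minus two 10 mm flanges gives a web of 177 − 2·10 = 157 mm.


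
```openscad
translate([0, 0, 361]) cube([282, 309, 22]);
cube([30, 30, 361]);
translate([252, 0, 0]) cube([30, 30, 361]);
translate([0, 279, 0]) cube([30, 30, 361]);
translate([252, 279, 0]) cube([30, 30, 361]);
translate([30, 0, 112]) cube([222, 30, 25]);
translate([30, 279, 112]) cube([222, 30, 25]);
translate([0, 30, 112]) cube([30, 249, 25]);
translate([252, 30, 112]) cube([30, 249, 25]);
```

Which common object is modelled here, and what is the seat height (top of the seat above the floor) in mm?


A stool. The seat height is 383 mm.

A 282×309×22 slab at z = 361 on four corner posts — a stool. The seat top is 361 + 22 = 383 mm.


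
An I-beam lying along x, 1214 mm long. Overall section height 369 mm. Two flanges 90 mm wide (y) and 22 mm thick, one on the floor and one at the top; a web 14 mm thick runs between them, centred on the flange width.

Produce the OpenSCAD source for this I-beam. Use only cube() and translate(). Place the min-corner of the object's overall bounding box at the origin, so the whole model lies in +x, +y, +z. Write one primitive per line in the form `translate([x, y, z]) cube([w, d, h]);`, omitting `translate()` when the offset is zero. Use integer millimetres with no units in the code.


cube([1214, 90, 22]);
translate([0, 38, 22]) cube([1214, 14, 325]);
translate([0, 0, 347]) cube([1214, 90, 22]);


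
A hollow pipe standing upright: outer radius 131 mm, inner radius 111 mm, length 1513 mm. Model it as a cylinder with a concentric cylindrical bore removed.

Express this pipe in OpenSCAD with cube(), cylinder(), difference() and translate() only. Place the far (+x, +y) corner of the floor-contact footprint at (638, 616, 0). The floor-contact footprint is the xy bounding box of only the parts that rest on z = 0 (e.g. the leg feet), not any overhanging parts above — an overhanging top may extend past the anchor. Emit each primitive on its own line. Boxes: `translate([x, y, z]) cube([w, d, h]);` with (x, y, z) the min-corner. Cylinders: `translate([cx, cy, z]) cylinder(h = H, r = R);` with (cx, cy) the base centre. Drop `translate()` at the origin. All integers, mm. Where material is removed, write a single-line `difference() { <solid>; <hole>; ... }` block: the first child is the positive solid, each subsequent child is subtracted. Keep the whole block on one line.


difference() { translate([507, 485, 0]) cylinder(h = 1513, r = 131); translate([507, 485, 0]) cylinder(h = 1513, r = 111); }


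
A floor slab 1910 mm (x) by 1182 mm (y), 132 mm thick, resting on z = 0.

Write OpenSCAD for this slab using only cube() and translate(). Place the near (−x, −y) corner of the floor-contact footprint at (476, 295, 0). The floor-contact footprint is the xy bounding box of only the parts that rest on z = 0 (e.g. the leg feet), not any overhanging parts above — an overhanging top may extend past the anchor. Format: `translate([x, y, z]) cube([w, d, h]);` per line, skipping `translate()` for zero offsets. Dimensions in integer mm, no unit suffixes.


translate([476, 295, 0]) cube([1910, 1182, 132]);


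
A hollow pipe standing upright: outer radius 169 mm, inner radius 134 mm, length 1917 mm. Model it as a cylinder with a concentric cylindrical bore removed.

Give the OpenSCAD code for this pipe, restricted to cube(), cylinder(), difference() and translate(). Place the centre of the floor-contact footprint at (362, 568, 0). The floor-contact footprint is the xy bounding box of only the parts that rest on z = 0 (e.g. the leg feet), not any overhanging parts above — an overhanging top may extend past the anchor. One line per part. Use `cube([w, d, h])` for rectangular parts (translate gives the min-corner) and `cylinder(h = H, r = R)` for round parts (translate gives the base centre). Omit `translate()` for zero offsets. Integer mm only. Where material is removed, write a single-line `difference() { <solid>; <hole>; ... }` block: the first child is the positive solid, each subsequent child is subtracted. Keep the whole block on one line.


difference() { translate([362, 568, 0]) cylinder(h = 1917, r = 169); translate([362, 568, 0]) cylinder(h = 1917, r = 134); }


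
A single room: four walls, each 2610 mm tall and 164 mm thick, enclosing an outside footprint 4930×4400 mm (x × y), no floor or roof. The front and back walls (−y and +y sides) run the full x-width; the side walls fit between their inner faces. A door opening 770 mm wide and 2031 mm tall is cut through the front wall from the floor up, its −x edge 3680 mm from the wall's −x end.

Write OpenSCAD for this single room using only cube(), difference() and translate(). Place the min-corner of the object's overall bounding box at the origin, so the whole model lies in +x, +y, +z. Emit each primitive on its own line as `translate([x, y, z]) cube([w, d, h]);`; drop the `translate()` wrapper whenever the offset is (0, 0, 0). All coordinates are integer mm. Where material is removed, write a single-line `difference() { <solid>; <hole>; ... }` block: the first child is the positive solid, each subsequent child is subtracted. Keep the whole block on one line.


difference() { cube([4930, 164, 2610]); translate([3680, 0, 0]) cube([770, 164, 2031]); }
translate([0, 4236, 0]) cube([4930, 164, 2610]);
translate([0, 164, 0]) cube([164, 4072, 2610]);
translate([4766, 164, 0]) cube([164, 4072, 2610]);


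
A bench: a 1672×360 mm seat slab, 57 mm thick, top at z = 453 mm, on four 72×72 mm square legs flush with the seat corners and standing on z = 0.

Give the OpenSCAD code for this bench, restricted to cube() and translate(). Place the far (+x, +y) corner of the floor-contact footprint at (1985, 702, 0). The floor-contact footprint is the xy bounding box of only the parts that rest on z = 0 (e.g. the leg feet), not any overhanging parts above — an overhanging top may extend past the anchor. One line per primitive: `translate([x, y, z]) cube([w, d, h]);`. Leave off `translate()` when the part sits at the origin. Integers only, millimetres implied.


// leg_h = 453 − 57 = 396
translate([313, 342, 396]) cube([1672, 360, 57]);
translate([313, 342, 0]) cube([72, 72, 396]);
translate([313, 630, 0]) cube([72, 72, 396]);
translate([1913, 342, 0]) cube([72, 72, 396]);
translate([1913, 630, 0]) cube([72, 72, 396]);


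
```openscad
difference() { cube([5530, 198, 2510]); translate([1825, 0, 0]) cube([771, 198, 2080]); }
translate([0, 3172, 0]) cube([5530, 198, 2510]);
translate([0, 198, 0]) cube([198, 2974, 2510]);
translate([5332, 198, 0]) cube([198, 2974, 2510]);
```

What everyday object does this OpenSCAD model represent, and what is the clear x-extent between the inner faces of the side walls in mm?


A single room. The interior width is 5134 mm.

Four walls enclosing a rectangle with a door in the front wall — a room. Outside width 5530 minus two 198 mm walls gives 5134 mm.


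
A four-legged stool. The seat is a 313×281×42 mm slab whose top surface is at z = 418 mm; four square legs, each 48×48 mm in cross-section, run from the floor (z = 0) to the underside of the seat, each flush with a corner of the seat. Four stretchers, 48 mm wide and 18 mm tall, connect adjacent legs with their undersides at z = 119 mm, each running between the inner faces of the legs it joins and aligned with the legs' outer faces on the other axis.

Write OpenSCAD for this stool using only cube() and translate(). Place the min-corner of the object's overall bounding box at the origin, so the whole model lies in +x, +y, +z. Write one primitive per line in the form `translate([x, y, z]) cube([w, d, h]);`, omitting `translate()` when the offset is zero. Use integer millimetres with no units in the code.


translate([0, 0, 376]) cube([313, 281, 42]);
cube([48, 48, 376]);
translate([265, 0, 0]) cube([48, 48, 376]);
translate([0, 233, 0]) cube([48, 48, 376]);
translate([265, 233, 0]) cube([48, 48, 376]);
translate([48, 0, 119]) cube([217, 48, 18]);
translate([48, 233, 119]) cube([217, 48, 18]);
translate([0, 48, 119]) cube([48, 185, 18]);
translate([265, 48, 119]) cube([48, 185, 18]);


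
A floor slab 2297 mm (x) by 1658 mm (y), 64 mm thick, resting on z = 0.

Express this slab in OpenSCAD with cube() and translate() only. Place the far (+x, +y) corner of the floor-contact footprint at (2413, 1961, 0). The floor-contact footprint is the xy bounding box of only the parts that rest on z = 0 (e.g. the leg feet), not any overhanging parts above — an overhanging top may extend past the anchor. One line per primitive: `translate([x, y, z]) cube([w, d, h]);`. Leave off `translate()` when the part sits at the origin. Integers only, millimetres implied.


translate([116, 303, 0]) cube([2297, 1658, 64]);


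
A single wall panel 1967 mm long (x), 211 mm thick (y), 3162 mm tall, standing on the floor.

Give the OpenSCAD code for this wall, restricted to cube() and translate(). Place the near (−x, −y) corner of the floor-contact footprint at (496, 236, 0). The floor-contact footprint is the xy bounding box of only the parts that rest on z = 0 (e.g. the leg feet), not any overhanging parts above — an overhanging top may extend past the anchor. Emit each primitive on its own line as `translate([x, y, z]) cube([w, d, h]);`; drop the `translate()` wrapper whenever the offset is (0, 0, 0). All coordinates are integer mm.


translate([496, 236, 0]) cube([1967, 211, 3162]);


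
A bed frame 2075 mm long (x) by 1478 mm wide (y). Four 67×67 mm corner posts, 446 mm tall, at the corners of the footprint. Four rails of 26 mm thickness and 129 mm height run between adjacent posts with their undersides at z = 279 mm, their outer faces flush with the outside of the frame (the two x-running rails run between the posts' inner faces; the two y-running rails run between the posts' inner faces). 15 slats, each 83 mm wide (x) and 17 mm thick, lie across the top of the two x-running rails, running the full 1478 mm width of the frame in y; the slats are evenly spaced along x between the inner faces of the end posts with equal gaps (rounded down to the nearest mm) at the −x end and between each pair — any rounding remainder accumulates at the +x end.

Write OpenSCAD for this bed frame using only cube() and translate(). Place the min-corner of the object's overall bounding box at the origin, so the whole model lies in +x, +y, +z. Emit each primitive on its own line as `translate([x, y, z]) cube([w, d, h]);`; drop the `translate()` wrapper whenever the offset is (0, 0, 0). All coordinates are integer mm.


cube([67, 67, 446]);
translate([0, 1411, 0]) cube([67, 67, 446]);
translate([2008, 0, 0]) cube([67, 67, 446]);
translate([2008, 1411, 0]) cube([67, 67, 446]);
translate([67, 0, 279]) cube([1941, 26, 129]);
translate([67, 1452, 279]) cube([1941, 26, 129]);
translate([0, 67, 279]) cube([26, 1344, 129]);
translate([2049, 67, 279]) cube([26, 1344, 129]);
translate([110, 0, 408]) cube([83, 1478, 17]);
translate([236, 0, 408]) cube([83, 1478, 17]);
translate([362, 0, 408]) cube([83, 1478, 17]);
translate([488, 0, 408]) cube([83, 1478, 17]);
translate([614, 0, 408]) cube([83, 1478, 17]);
translate([740, 0, 408]) cube([83, 1478, 17]);
translate([866, 0, 408]) cube([83, 1478, 17]);
translate([992, 0, 408]) cube([83, 1478, 17]);
translate([1118, 0, 408]) cube([83, 1478, 17]);
translate([1244, 0, 408]) cube([83, 1478, 17]);
translate([1370, 0, 408]) cube([83, 1478, 17]);
translate([1496, 0, 408]) cube([83, 1478, 17]);
translate([1622, 0, 408]) cube([83, 1478, 17]);
translate([1748, 0, 408]) cube([83, 1478, 17]);
translate([1874, 0, 408]) cube([83, 1478, 17]);


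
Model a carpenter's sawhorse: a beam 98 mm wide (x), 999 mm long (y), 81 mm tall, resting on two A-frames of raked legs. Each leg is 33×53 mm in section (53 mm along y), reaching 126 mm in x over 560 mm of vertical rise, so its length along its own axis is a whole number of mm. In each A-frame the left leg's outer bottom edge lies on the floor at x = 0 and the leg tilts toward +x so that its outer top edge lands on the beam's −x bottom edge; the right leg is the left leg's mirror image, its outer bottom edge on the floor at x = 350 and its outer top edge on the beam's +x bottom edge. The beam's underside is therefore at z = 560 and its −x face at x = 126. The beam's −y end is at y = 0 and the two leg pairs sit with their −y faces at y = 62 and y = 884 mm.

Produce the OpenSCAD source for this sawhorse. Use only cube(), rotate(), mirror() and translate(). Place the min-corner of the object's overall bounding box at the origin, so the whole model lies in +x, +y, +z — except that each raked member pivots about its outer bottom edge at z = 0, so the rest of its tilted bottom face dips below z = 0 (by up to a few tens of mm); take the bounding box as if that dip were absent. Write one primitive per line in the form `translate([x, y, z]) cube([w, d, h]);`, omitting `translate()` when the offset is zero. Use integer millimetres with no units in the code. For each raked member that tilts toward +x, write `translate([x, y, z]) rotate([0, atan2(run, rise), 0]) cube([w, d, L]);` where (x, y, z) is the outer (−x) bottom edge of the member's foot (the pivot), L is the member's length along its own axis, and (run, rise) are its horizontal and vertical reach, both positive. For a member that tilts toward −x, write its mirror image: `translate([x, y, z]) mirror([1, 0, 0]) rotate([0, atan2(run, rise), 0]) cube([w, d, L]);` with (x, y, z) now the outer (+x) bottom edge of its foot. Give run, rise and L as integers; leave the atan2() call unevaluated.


// leg length = √(126² + 560²) = 574
// right-leg outer foot x = 2·126 + 98 = 350
// beam min-corner = (126, 0, 560)
translate([126, 0, 560]) cube([98, 999, 81]);
translate([0, 62, 0]) rotate([0, atan2(126, 560), 0]) cube([33, 53, 574]);
translate([350, 62, 0]) mirror([1, 0, 0]) rotate([0, atan2(126, 560), 0]) cube([33, 53, 574]);
translate([0, 884, 0]) rotate([0, atan2(126, 560), 0]) cube([33, 53, 574]);
translate([350, 884, 0]) mirror([1, 0, 0]) rotate([0, atan2(126, 560), 0]) cube([33, 53, 574]);


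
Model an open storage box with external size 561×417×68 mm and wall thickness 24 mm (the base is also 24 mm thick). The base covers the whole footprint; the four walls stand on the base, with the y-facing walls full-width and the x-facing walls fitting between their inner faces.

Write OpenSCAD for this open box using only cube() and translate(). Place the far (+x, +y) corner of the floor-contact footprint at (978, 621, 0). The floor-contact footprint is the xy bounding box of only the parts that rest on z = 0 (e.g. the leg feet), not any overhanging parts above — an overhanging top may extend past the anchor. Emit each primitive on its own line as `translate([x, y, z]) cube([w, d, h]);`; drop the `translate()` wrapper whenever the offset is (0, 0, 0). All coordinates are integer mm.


translate([417, 204, 0]) cube([561, 417, 24]);
translate([417, 204, 24]) cube([561, 24, 44]);
translate([417, 597, 24]) cube([561, 24, 44]);
translate([417, 228, 24]) cube([24, 369, 44]);
translate([954, 228, 24]) cube([24, 369, 44]);


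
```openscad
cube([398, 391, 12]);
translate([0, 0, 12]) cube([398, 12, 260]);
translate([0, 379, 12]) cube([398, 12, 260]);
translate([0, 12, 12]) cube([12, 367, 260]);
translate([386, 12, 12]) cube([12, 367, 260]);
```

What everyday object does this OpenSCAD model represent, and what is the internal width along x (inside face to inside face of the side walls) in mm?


An open box. The internal width is 374 mm.

A 398×391 base slab with four walls standing on it — an open box. The base is 398 mm wide and the walls are 12 mm thick, so the internal width is 398 − 2 × 12 = 374 mm.


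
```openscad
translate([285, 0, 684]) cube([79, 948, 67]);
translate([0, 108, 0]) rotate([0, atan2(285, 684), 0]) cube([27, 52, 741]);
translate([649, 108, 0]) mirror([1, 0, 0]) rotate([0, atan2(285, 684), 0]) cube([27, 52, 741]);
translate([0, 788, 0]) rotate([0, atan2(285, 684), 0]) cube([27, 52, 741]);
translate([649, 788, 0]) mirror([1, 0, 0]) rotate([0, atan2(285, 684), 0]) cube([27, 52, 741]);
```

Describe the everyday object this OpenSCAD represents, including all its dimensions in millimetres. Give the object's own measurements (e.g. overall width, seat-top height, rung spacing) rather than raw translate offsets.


A sawhorse. A 79×948×67 mm beam (x, y, z) sits on two A-frame leg pairs. Each pair is two raked legs of 27×52 mm section (52 mm along y) splaying symmetrically in x. Each leg rises 684 mm vertically over 285 mm of horizontal reach and is 741 mm long along its own axis. Every leg's outer bottom edge rests on the floor and its outer top edge meets a bottom edge of the beam — the left legs (tilting toward +x) meet the beam's −x bottom edge, the right legs (their mirror images, tilting toward −x) meet its +x bottom edge — so the leg tops tuck under the beam, the beam's underside is 684 mm above the floor, and the feet are 649 mm apart outside-to-outside with the beam centred between them. The two leg pairs are set in 108 mm from either end of the beam.
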